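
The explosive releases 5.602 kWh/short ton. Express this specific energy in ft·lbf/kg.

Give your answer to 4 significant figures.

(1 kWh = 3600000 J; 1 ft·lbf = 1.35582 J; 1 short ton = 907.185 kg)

5.602 kWh/short ton × 3600000 J/kWh ÷ 907.185 kg/short ton = 22230.5 J/kg
22230.5 J/kg ÷ 1.35582 J/ft·lbf = 16396.4 ft·lbf/kg

1.640×10⁴ ft·lbf/kg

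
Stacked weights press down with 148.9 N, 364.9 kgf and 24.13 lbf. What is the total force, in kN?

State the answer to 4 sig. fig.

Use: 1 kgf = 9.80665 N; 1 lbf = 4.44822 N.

3.835 kN

148.9 N (already N)
364.9 kgf × 9.80665 = 3578.45 N
24.13 lbf × 4.44822 = 107.336 N
Sum: 148.9 + 3578.45 + 107.336 = 3834.69 N
In kN: 3834.69 / 1000 = 3.83469 kN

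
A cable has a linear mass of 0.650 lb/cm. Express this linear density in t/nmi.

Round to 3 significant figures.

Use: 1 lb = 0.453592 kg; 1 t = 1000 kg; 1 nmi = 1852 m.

0.650 lb/cm × 0.453592 kg/lb ÷ 0.01 m/cm = 29.4835 kg/m
29.4835 kg/m ÷ 1000 kg/t × 1852 m/nmi = 54.6034 t/nmi

54.6 t/nmi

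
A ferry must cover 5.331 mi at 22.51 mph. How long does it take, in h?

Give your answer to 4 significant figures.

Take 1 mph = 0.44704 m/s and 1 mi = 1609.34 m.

0.2368 h

5.331 mi × 1609.34 = 8579.39 m
22.51 mph × 0.44704 = 10.0629 m/s
t = d / v = 8579.39 m / 10.0629 m/s = 852.576 s
852.576 s ÷ (3600 s/h) = 0.236827 h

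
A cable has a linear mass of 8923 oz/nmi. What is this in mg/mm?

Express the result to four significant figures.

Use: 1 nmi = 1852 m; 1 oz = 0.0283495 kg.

136.6 mg/mm

8923 oz/nmi × 0.0283495 kg/oz ÷ 1852 m/nmi = 0.136589 kg/m
0.136589 kg/m ÷ 10⁻⁶ kg/mg × 0.001 m/mm = 136.589 mg/mm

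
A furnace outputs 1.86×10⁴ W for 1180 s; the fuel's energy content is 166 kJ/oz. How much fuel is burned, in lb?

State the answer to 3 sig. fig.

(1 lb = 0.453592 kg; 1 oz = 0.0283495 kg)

E = P × t = 18600 × 1180 = 2.1948×10⁷ J
166 kJ/oz → 5.85548×10⁶ J/kg
m = E / e_s = 2.1948×10⁷ / 5.85548×10⁶ = 3.74828 kg
In lb: 3.74828 / 0.453592 = 8.26355 lb

8.26 lb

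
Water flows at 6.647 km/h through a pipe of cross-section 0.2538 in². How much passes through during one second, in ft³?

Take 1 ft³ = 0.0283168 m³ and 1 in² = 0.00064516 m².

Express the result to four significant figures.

6.647 km/h × (1/3.6) = 1.84639 m/s
0.2538 in² × 0.00064516 = 1.63742×10⁻⁴ m²
V = v × A × t = 1.84639 m/s × 1.63742×10⁻⁴ m² × 1 s = 3.02332×10⁻⁴ m³
3.02332×10⁻⁴ m³ ÷ (0.0283168 m³/ft³) = 0.0106768 ft³

0.01068 ft³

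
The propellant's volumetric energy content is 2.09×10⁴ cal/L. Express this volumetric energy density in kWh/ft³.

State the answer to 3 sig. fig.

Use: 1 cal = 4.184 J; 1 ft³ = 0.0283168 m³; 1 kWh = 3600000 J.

0.688 kWh/ft³

2.09×10⁴ cal/L × 4.184 J/cal ÷ 0.001 m³/L = 8.74456×10⁷ J/m³
8.74456×10⁷ J/m³ ÷ 3600000 J/kWh × 0.0283168 m³/ft³ = 0.687828 kWh/ft³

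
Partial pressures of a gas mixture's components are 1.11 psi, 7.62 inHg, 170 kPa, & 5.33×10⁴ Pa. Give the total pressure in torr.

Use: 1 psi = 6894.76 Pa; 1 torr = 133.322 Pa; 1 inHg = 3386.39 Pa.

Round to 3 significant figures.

1.11 psi × 6894.76 → 7653.18 Pa
7.62 inHg × 3386.39 → 25804.3 Pa
170 kPa × 1000 → 170000 Pa
5.33×10⁴ Pa (already Pa)
Total: 7653.18 + 25804.3 + 170000 + 53300 = 256757 Pa
In torr: 256757 / 133.322 = 1925.84 torr

1930 torr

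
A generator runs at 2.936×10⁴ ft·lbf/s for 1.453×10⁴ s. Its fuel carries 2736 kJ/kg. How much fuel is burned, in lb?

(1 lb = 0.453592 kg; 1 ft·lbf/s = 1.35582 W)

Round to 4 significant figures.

2.936×10⁴ ft·lbf/s → 39806.9 W
E = P × t = 39806.9 × 14530 = 5.78394×10⁸ J
2736 kJ/kg → 2.736×10⁶ J/kg
m = E / e_s = 5.78394×10⁸ / 2.736×10⁶ = 211.401 kg
In lb: 211.401 / 0.453592 = 466.06 lb

466.1 lb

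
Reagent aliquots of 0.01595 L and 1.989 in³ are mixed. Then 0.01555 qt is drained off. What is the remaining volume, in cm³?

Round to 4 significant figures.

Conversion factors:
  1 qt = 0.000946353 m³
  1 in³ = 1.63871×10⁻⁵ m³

33.83 cm³

0.01595 L × 0.001 → 1.595×10⁻⁵ m³
1.989 in³ × 1.63871×10⁻⁵ → 3.25939×10⁻⁵ m³
0.01555 qt × 0.000946353 → 1.47158×10⁻⁵ m³
Net: 1.595×10⁻⁵ + 3.25939×10⁻⁵ − 1.47158×10⁻⁵ = 3.38281×10⁻⁵ m³
In cm³: 3.38281×10⁻⁵ / 10⁻⁶ = 33.8281 cm³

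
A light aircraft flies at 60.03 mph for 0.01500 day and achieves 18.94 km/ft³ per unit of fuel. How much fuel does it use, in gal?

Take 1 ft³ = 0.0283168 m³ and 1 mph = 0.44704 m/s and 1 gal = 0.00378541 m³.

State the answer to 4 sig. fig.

13.74 gal

60.03 mph → 26.8358 m/s
0.01500 day → 1296 s
d = v × t = 26.8358 × 1296 = 34779.2 m
18.94 km/ft³ → 668861 m/m³
V = d / (distance per unit fuel) = 34779.2 / 668861 = 0.0519976 m³
In gal: 0.0519976 / 0.00378541 = 13.7363 gal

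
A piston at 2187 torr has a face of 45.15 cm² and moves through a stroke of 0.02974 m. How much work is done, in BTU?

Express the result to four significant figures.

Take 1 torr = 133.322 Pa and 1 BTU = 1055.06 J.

0.03711 BTU

2187 torr → 291575 Pa
45.15 cm² → 0.004515 m²
F = P × A = 291575 × 0.004515 = 1316.46 N
W = F × d = 1316.46 × 0.02974 = 39.1515 J
In BTU: 39.1515 / 1055.06 = 0.0371083 BTU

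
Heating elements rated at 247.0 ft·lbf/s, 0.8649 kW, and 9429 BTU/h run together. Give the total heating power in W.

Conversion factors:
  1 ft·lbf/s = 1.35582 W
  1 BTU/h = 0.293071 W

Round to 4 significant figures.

3963 W

247.0 ft·lbf/s × 1.35582 → 334.888 W
0.8649 kW × 1000 → 864.9 W
9429 BTU/h × 0.293071 → 2763.37 W
Total: 334.888 + 864.9 + 2763.37 = 3963.16 W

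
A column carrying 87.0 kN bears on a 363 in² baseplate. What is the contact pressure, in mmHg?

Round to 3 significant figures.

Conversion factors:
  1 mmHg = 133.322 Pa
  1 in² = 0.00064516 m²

2790 mmHg

87.0 kN × 1000 = 87000 N
363 in² × 0.00064516 = 0.234193 m²
P = F / A = 87000 N / 0.234193 m² = 371488 Pa
371488 Pa ÷ (133.322 Pa/mmHg) = 2786.4 mmHg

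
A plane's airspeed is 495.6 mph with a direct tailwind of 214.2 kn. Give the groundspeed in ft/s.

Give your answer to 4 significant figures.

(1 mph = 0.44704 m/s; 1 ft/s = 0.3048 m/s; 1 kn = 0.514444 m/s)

1088 ft/s

495.6 mph × 0.44704 → 221.553 m/s
214.2 kn × 0.514444 → 110.194 m/s
Combined: 221.553 + 110.194 = 331.747 m/s
In ft/s: 331.747 / 0.3048 = 1088.41 ft/s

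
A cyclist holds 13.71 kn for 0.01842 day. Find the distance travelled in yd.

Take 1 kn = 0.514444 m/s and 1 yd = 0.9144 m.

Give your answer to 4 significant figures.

1.228×10⁴ yd

13.71 kn × 0.514444 = 7.05303 m/s
0.01842 day × 86400 = 1591.49 s
d = v × t = 7.05303 m/s × 1591.49 s = 11224.8 m
11224.8 m ÷ (0.9144 m/yd) = 12275.6 yd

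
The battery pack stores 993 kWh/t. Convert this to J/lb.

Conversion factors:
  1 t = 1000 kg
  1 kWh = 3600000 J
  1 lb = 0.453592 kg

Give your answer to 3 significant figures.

993 kWh/t × 3600000 J/kWh ÷ 1000 kg/t = 3.5748×10⁶ J/kg
3.5748×10⁶ J/kg × 0.453592 kg/lb = 1.6215×10⁶ J/lb

1.62×10⁶ J/lb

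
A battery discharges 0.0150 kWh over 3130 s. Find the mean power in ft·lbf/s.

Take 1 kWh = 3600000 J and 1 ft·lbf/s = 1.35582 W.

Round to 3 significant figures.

12.7 ft·lbf/s

0.0150 kWh × 3600000 = 54000 J
P = E / t = 54000 J / 3130 s = 17.2524 W
17.2524 W ÷ (1.35582 W/ft·lbf/s) = 12.7247 ft·lbf/s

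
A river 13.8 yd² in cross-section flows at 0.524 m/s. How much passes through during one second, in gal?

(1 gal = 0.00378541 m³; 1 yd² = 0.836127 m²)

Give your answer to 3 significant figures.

1600 gal

13.8 yd² × 0.836127 = 11.5386 m²
V = v × A × t = 0.524 m/s × 11.5386 m² × 1 s = 6.04623 m³
6.04623 m³ ÷ (0.00378541 m³/gal) = 1597.25 gal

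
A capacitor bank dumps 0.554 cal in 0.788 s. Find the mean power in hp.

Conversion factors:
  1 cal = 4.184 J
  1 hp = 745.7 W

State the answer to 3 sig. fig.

0.554 cal × 4.184 = 2.31794 J
P = E / t = 2.31794 J / 0.788 s = 2.94155 W
2.94155 W ÷ (745.7 W/hp) = 0.00394468 hp

0.00394 hp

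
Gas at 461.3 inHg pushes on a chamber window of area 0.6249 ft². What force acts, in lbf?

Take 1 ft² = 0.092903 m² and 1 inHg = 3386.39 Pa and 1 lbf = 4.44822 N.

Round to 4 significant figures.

461.3 inHg × 3386.39 = 1.56214×10⁶ Pa
0.6249 ft² × 0.092903 = 0.0580551 m²
F = P × A = 1.56214×10⁶ Pa × 0.0580551 m² = 90690.2 N
90690.2 N ÷ (4.44822 N/lbf) = 20388 lbf

2.039×10⁴ lbf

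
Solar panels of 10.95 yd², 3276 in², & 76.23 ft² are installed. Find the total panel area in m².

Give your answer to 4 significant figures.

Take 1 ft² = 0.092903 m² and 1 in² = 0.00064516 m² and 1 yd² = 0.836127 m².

10.95 yd² × 0.836127 → 9.15559 m²
3276 in² × 0.00064516 → 2.11354 m²
76.23 ft² × 0.092903 → 7.082 m²
Sum: 9.15559 + 2.11354 + 7.082 = 18.3511 m²

18.35 m²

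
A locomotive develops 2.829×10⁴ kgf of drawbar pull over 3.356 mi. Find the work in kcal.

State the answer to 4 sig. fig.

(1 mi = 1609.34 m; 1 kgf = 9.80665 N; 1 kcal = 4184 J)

2.829×10⁴ kgf × 9.80665 = 277430 N
3.356 mi × 1609.34 = 5400.95 m
W = F × d = 277430 N × 5400.95 m = 1.49839×10⁹ J
1.49839×10⁹ J ÷ (4184 J/kcal) = 358124 kcal

3.581×10⁵ kcal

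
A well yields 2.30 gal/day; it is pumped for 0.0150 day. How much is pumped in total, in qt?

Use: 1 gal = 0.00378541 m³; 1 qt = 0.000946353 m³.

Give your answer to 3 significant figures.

0.138 qt

2.30 gal/day → 1.00769×10⁻⁷ m³/s
0.0150 day → 1296 s
V = Q × t = 1.00769×10⁻⁷ × 1296 = 1.30597×10⁻⁴ m³
In qt: 1.30597×10⁻⁴ / 0.000946353 = 0.138 qt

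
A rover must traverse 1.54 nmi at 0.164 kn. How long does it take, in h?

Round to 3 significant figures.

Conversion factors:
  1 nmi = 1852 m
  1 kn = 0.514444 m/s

1.54 nmi × 1852 = 2852.08 m
0.164 kn × 0.514444 = 0.0843688 m/s
t = d / v = 2852.08 m / 0.0843688 m/s = 33804.9 s
33804.9 s ÷ (3600 s/h) = 9.39025 h

9.39 h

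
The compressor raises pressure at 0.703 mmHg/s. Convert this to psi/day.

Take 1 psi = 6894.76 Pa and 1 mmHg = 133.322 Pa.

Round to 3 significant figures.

0.703 mmHg/s × 133.322 Pa/mmHg = 93.7254 Pa/s
93.7254 Pa/s ÷ 6894.76 Pa/psi × 86400 s/day = 1174.5 psi/day

1170 psi/day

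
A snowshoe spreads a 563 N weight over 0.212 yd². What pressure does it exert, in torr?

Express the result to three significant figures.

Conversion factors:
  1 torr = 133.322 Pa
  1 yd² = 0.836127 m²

23.8 torr

0.212 yd² × 0.836127 → 0.177259 m²
P = F / A = 563 N / 0.177259 m² = 3176.14 Pa
3176.14 Pa ÷ (133.322 Pa/torr) = 23.8231 torr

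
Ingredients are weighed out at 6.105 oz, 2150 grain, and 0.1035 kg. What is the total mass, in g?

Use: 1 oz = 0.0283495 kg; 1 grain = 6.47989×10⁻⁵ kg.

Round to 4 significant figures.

6.105 oz × 0.0283495 → 0.173074 kg
2150 grain × 6.47989×10⁻⁵ → 0.139318 kg
0.1035 kg (already kg)
Combined: 0.173074 + 0.139318 + 0.1035 = 0.415892 kg
In g: 0.415892 / 0.001 = 415.892 g

415.9 g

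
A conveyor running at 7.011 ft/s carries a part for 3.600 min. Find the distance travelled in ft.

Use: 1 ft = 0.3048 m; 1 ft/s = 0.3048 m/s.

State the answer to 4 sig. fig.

7.011 ft/s × 0.3048 = 2.13695 m/s
3.600 min × 60 = 216 s
d = v × t = 2.13695 m/s × 216 s = 461.581 m
461.581 m ÷ (0.3048 m/ft) = 1514.37 ft

1514 ft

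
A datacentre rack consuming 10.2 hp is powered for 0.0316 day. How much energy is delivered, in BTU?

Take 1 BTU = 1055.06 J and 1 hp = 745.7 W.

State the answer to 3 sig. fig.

10.2 hp × 745.7 → 7606.14 W
0.0316 day × 86400 → 2730.24 s
E = P × t = 7606.14 W × 2730.24 s = 2.07666×10⁷ J
2.07666×10⁷ J ÷ (1055.06 J/BTU) = 19682.9 BTU

1.97×10⁴ BTU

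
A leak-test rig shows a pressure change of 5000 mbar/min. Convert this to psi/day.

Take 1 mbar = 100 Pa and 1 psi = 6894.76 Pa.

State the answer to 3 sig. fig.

1.04×10⁵ psi/day

5000 mbar/min × 100 Pa/mbar ÷ 60 s/min = 8333.33 Pa/s
8333.33 Pa/s ÷ 6894.76 Pa/psi × 86400 s/day = 104427 psi/day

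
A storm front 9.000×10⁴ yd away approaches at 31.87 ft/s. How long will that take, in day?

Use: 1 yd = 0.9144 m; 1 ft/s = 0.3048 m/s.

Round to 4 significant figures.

0.09805 day

9.000×10⁴ yd × 0.9144 = 82296 m
31.87 ft/s × 0.3048 = 9.71398 m/s
t = d / v = 82296 m / 9.71398 m/s = 8471.91 s
8471.91 s ÷ (86400 s/day) = 0.0980545 day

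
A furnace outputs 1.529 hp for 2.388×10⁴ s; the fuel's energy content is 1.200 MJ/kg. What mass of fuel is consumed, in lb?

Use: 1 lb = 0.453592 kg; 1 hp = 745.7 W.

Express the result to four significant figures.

1.529 hp → 1140.18 W
E = P × t = 1140.18 × 23880 = 2.72275×10⁷ J
1.200 MJ/kg → 1.2×10⁶ J/kg
m = E / e_s = 2.72275×10⁷ / 1.2×10⁶ = 22.6896 kg
In lb: 22.6896 / 0.453592 = 50.022 lb

50.02 lb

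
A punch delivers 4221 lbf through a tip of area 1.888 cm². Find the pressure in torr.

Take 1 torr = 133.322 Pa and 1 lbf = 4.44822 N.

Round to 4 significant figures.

4221 lbf × 4.44822 = 18775.9 N
1.888 cm² × 0.0001 = 1.888×10⁻⁴ m²
P = F / A = 18775.9 N / 1.888×10⁻⁴ m² = 9.94486×10⁷ Pa
9.94486×10⁷ Pa ÷ (133.322 Pa/torr) = 745928 torr

7.459×10⁵ torr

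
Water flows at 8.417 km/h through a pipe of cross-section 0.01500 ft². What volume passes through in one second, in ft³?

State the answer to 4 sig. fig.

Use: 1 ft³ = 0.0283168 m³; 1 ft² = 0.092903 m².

0.1151 ft³

8.417 km/h × (1/3.6) = 2.33806 m/s
0.01500 ft² × 0.092903 = 0.00139354 m²
V = v × A × t = 2.33806 m/s × 0.00139354 m² × 1 s = 0.00325818 m³
0.00325818 m³ ÷ (0.0283168 m³/ft³) = 0.115062 ft³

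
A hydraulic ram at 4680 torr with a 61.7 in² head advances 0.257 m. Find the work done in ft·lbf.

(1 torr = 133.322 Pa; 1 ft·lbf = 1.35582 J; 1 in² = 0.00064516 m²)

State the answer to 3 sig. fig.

4710 ft·lbf

4680 torr → 623947 Pa
61.7 in² → 0.0398064 m²
F = P × A = 623947 × 0.0398064 = 24837.1 N
W = F × d = 24837.1 × 0.257 = 6383.13 J
In ft·lbf: 6383.13 / 1.35582 = 4707.95 ft·lbf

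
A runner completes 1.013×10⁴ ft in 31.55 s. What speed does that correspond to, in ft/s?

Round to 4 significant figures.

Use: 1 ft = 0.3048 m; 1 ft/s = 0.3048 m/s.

1.013×10⁴ ft × 0.3048 = 3087.62 m
v = d / t = 3087.62 m / 31.55 s = 97.8643 m/s
97.8643 m/s ÷ (0.3048 m/s/ft/s) = 321.077 ft/s

321.1 ft/s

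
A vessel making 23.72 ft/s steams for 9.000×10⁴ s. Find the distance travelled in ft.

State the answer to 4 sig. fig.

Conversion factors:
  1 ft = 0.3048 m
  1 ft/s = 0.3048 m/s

23.72 ft/s × 0.3048 → 7.22986 m/s
d = v × t = 7.22986 m/s × 90000 s = 650687 m
650687 m ÷ (0.3048 m/ft) = 2.1348×10⁶ ft

2.135×10⁶ ft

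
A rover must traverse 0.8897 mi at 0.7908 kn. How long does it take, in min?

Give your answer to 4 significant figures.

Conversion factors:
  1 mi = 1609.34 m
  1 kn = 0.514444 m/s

58.66 min

0.8897 mi × 1609.34 = 1431.83 m
0.7908 kn × 0.514444 = 0.406822 m/s
t = d / v = 1431.83 m / 0.406822 m/s = 3519.55 s
3519.55 s ÷ (60 s/min) = 58.6592 min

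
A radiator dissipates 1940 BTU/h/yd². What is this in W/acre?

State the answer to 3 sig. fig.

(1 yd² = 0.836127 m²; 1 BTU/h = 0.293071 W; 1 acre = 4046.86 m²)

2.75×10⁶ W/acre

1940 BTU/h/yd² × 0.293071 W/BTU/h ÷ 0.836127 m²/yd² = 679.99 W/m²
679.99 W/m² × 4046.86 m²/acre = 2.75182×10⁶ W/acre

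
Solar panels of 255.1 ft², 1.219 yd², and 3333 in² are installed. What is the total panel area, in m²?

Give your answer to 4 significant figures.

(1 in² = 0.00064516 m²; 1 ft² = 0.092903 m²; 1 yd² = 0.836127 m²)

255.1 ft² × 0.092903 → 23.6996 m²
1.219 yd² × 0.836127 → 1.01924 m²
3333 in² × 0.00064516 → 2.15032 m²
Total: 23.6996 + 1.01924 + 2.15032 = 26.8692 m²

26.87 m²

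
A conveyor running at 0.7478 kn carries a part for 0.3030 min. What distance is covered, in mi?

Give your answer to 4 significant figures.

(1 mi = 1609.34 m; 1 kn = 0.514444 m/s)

0.7478 kn × 0.514444 → 0.384701 m/s
0.3030 min × 60 → 18.18 s
d = v × t = 0.384701 m/s × 18.18 s = 6.99386 m
6.99386 m ÷ (1609.34 m/mi) = 0.00434579 mi

0.004346 mi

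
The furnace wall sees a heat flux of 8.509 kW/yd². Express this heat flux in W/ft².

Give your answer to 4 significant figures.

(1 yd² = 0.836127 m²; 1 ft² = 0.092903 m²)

945.4 W/ft²

8.509 kW/yd² × 1000 W/kW ÷ 0.836127 m²/yd² = 10176.7 W/m²
10176.7 W/m² × 0.092903 m²/ft² = 945.446 W/ft²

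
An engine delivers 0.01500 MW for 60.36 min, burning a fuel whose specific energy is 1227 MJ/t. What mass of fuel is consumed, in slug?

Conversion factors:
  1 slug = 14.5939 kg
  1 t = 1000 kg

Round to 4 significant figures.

0.01500 MW → 15000 W
60.36 min → 3621.6 s
E = P × t = 15000 × 3621.6 = 5.4324×10⁷ J
1227 MJ/t → 1.227×10⁶ J/kg
m = E / e_s = 5.4324×10⁷ / 1.227×10⁶ = 44.2738 kg
In slug: 44.2738 / 14.5939 = 3.03372 slug

3.034 slug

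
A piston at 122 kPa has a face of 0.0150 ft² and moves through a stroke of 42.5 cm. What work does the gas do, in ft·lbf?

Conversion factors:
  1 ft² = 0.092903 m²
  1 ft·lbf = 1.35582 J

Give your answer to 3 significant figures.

122 kPa → 122000 Pa
0.0150 ft² → 0.00139354 m²
F = P × A = 122000 × 0.00139354 = 170.012 N
42.5 cm → 0.425 m
W = F × d = 170.012 × 0.425 = 72.2551 J
In ft·lbf: 72.2551 / 1.35582 = 53.2925 ft·lbf

53.3 ft·lbf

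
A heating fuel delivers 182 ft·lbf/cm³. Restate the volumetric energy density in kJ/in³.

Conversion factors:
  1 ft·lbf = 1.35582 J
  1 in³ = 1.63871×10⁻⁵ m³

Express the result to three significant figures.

4.04 kJ/in³

182 ft·lbf/cm³ × 1.35582 J/ft·lbf ÷ 10⁻⁶ m³/cm³ = 2.46759×10⁸ J/m³
2.46759×10⁸ J/m³ ÷ 1000 J/kJ × 1.63871×10⁻⁵ m³/in³ = 4.04366 kJ/in³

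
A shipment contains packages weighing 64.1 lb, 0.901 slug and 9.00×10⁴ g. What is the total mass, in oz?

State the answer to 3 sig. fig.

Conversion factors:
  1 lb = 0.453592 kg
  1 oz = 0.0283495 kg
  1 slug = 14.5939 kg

4660 oz

64.1 lb × 0.453592 = 29.0752 kg
0.901 slug × 14.5939 = 13.1491 kg
9.00×10⁴ g × 0.001 = 90 kg
Combined: 29.0752 + 13.1491 + 90 = 132.224 kg
In oz: 132.224 / 0.0283495 = 4664.07 oz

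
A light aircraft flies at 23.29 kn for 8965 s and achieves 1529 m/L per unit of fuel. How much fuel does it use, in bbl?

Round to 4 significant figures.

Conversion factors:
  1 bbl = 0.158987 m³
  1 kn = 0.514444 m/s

0.4419 bbl

23.29 kn → 11.9814 m/s
d = v × t = 11.9814 × 8965 = 107413 m
1529 m/L → 1.529×10⁶ m/m³
V = d / (distance per unit fuel) = 107413 / 1.529×10⁶ = 0.0702505 m³
In bbl: 0.0702505 / 0.158987 = 0.441863 bbl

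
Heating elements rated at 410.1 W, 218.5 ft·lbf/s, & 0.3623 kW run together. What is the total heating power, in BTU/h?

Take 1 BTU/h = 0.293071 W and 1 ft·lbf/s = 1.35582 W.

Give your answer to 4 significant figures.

3646 BTU/h

410.1 W (already W)
218.5 ft·lbf/s × 1.35582 = 296.247 W
0.3623 kW × 1000 = 362.3 W
Combined: 410.1 + 296.247 + 362.3 = 1068.65 W
In BTU/h: 1068.65 / 0.293071 = 3646.39 BTU/h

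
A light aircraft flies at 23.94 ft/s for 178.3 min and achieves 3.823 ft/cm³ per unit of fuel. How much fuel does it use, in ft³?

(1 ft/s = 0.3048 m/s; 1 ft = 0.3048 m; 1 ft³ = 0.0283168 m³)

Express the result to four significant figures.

23.94 ft/s → 7.29691 m/s
178.3 min → 10698 s
d = v × t = 7.29691 × 10698 = 78062.3 m
3.823 ft/cm³ → 1.16525×10⁶ m/m³
V = d / (distance per unit fuel) = 78062.3 / 1.16525×10⁶ = 0.0669919 m³
In ft³: 0.0669919 / 0.0283168 = 2.3658 ft³

2.366 ft³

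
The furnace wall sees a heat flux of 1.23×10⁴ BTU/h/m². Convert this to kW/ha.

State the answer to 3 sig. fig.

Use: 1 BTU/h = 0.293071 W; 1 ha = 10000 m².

1.23×10⁴ BTU/h/m² × 0.293071 W/BTU/h = 3604.77 W/m²
3604.77 W/m² ÷ 1000 W/kW × 10000 m²/ha = 36047.7 kW/ha

3.60×10⁴ kW/ha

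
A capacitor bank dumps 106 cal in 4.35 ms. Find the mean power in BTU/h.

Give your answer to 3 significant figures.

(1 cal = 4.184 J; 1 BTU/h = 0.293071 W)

3.48×10⁵ BTU/h

106 cal × 4.184 = 443.504 J
4.35 ms × 0.001 = 0.00435 s
P = E / t = 443.504 J / 0.00435 s = 101955 W
101955 W ÷ (0.293071 W/BTU/h) = 347885 BTU/h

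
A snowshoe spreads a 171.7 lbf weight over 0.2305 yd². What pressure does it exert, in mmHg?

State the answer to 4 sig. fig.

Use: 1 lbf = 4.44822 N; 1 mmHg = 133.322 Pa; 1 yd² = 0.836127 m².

29.72 mmHg

171.7 lbf × 4.44822 → 763.759 N
0.2305 yd² × 0.836127 → 0.192727 m²
P = F / A = 763.759 N / 0.192727 m² = 3962.91 Pa
3962.91 Pa ÷ (133.322 Pa/mmHg) = 29.7244 mmHg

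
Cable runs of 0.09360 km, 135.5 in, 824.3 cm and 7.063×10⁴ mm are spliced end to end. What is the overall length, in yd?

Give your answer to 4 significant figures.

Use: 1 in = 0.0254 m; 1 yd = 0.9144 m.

0.09360 km × 1000 = 93.6 m
135.5 in × 0.0254 = 3.4417 m
824.3 cm × 0.01 = 8.243 m
7.063×10⁴ mm × 0.001 = 70.63 m
Total: 93.6 + 3.4417 + 8.243 + 70.63 = 175.915 m
In yd: 175.915 / 0.9144 = 192.383 yd

192.4 yd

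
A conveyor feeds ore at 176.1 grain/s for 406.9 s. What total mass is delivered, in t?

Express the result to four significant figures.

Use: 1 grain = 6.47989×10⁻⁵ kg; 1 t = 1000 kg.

0.004643 t

176.1 grain/s → 0.0114111 kg/s
m = ṁ × t = 0.0114111 × 406.9 = 4.64318 kg
In t: 4.64318 / 1000 = 0.00464318 t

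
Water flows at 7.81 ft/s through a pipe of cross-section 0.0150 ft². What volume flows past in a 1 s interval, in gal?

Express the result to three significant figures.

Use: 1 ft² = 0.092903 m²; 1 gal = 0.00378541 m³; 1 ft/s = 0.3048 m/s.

0.876 gal

7.81 ft/s × 0.3048 = 2.38049 m/s
0.0150 ft² × 0.092903 = 0.00139354 m²
V = v × A × t = 2.38049 m/s × 0.00139354 m² × 1 s = 0.00331731 m³
0.00331731 m³ ÷ (0.00378541 m³/gal) = 0.876341 gal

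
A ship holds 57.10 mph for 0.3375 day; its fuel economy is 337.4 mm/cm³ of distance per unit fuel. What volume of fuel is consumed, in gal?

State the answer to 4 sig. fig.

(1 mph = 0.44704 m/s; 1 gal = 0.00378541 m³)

582.8 gal

57.10 mph → 25.526 m/s
0.3375 day → 29160 s
d = v × t = 25.526 × 29160 = 744338 m
337.4 mm/cm³ → 337400 m/m³
V = d / (distance per unit fuel) = 744338 / 337400 = 2.2061 m³
In gal: 2.2061 / 0.00378541 = 582.79 gal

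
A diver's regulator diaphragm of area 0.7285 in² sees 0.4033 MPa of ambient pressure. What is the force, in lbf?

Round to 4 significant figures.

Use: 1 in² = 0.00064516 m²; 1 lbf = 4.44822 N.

42.61 lbf

0.4033 MPa × 1000000 → 403300 Pa
0.7285 in² × 0.00064516 → 4.69999×10⁻⁴ m²
F = P × A = 403300 Pa × 4.69999×10⁻⁴ m² = 189.551 N
189.551 N ÷ (4.44822 N/lbf) = 42.6128 lbf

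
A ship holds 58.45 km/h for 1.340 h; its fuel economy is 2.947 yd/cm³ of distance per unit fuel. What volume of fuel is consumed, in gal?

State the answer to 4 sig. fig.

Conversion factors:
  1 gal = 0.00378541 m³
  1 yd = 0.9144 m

7.678 gal

58.45 km/h → 16.2361 m/s
1.340 h → 4824 s
d = v × t = 16.2361 × 4824 = 78322.9 m
2.947 yd/cm³ → 2.69474×10⁶ m/m³
V = d / (distance per unit fuel) = 78322.9 / 2.69474×10⁶ = 0.0290651 m³
In gal: 0.0290651 / 0.00378541 = 7.67819 gal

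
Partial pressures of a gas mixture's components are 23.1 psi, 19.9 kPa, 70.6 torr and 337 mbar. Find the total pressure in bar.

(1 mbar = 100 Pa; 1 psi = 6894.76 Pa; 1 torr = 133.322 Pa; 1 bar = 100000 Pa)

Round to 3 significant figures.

2.22 bar

23.1 psi × 6894.76 → 159269 Pa
19.9 kPa × 1000 → 19900 Pa
70.6 torr × 133.322 → 9412.53 Pa
337 mbar × 100 → 33700 Pa
Sum: 159269 + 19900 + 9412.53 + 33700 = 222282 Pa
In bar: 222282 / 100000 = 2.22282 bar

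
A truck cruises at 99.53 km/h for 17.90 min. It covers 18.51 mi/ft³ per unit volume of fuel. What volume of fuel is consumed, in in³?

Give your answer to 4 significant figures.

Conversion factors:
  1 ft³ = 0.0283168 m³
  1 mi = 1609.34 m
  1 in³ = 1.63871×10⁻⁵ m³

99.53 km/h → 27.6472 m/s
17.90 min → 1074 s
d = v × t = 27.6472 × 1074 = 29693.1 m
18.51 mi/ft³ → 1.05199×10⁶ m/m³
V = d / (distance per unit fuel) = 29693.1 / 1.05199×10⁶ = 0.0282256 m³
In in³: 0.0282256 / 1.63871×10⁻⁵ = 1722.43 in³

1722 in³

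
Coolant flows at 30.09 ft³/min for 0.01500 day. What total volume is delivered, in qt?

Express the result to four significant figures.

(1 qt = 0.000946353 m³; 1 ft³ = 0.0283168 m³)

30.09 ft³/min → 0.0142009 m³/s
0.01500 day → 1296 s
V = Q × t = 0.0142009 × 1296 = 18.4044 m³
In qt: 18.4044 / 0.000946353 = 19447.7 qt

1.945×10⁴ qt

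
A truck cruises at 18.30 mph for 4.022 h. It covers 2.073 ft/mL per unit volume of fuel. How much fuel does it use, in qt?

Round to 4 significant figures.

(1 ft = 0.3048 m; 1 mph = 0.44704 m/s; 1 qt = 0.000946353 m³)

198.1 qt

18.30 mph → 8.18083 m/s
4.022 h → 14479.2 s
d = v × t = 8.18083 × 14479.2 = 118452 m
2.073 ft/mL → 631850 m/m³
V = d / (distance per unit fuel) = 118452 / 631850 = 0.187469 m³
In qt: 0.187469 / 0.000946353 = 198.096 qt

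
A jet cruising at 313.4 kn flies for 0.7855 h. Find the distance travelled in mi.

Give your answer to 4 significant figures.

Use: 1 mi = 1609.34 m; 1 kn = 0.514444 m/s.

283.3 mi

313.4 kn × 0.514444 → 161.227 m/s
0.7855 h × 3600 → 2827.8 s
d = v × t = 161.227 m/s × 2827.8 s = 455918 m
455918 m ÷ (1609.34 m/mi) = 283.295 mi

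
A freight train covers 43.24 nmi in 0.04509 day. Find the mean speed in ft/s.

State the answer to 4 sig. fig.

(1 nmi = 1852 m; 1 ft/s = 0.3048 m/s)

43.24 nmi × 1852 → 80080.5 m
0.04509 day × 86400 → 3895.78 s
v = d / t = 80080.5 m / 3895.78 s = 20.5557 m/s
20.5557 m/s ÷ (0.3048 m/s/ft/s) = 67.44 ft/s

67.44 ft/s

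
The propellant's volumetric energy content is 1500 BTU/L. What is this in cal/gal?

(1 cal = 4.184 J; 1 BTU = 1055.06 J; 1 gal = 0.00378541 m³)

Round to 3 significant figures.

1.43×10⁶ cal/gal

1500 BTU/L × 1055.06 J/BTU ÷ 0.001 m³/L = 1.58259×10⁹ J/m³
1.58259×10⁹ J/m³ ÷ 4.184 J/cal × 0.00378541 m³/gal = 1.43182×10⁶ cal/gal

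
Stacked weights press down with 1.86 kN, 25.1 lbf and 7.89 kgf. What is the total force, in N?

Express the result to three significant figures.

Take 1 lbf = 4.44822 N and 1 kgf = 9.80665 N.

1.86 kN × 1000 = 1860 N
25.1 lbf × 4.44822 = 111.65 N
7.89 kgf × 9.80665 = 77.3745 N
Total: 1860 + 111.65 + 77.3745 = 2049.02 N

2050 N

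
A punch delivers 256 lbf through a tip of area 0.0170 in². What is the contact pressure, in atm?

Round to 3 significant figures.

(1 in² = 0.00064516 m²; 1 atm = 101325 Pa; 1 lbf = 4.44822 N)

1020 atm

256 lbf × 4.44822 → 1138.74 N
0.0170 in² × 0.00064516 → 1.09677×10⁻⁵ m²
P = F / A = 1138.74 N / 1.09677×10⁻⁵ m² = 1.03827×10⁸ Pa
1.03827×10⁸ Pa ÷ (101325 Pa/atm) = 1024.69 atm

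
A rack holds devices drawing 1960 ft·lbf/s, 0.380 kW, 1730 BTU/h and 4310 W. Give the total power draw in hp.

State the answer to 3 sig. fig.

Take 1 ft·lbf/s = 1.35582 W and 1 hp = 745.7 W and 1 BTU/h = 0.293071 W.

1960 ft·lbf/s × 1.35582 = 2657.41 W
0.380 kW × 1000 = 380 W
1730 BTU/h × 0.293071 = 507.013 W
4310 W (already W)
Combined: 2657.41 + 380 + 507.013 + 4310 = 7854.42 W
In hp: 7854.42 / 745.7 = 10.5329 hp

10.5 hp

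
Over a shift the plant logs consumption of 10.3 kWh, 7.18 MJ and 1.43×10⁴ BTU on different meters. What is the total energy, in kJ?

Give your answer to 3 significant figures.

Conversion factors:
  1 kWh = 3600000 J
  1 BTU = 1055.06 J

5.93×10⁴ kJ

10.3 kWh × 3600000 → 3.708×10⁷ J
7.18 MJ × 1000000 → 7.18×10⁶ J
1.43×10⁴ BTU × 1055.06 → 1.50874×10⁷ J
Total: 3.708×10⁷ + 7.18×10⁶ + 1.50874×10⁷ = 5.93474×10⁷ J
In kJ: 5.93474×10⁷ / 1000 = 59347.4 kJ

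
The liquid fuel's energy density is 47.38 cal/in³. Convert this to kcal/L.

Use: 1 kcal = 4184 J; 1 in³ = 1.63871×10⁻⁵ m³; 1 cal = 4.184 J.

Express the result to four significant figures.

47.38 cal/in³ × 4.184 J/cal ÷ 1.63871×10⁻⁵ m³/in³ = 1.20972×10⁷ J/m³
1.20972×10⁷ J/m³ ÷ 4184 J/kcal × 0.001 m³/L = 2.8913 kcal/L

2.891 kcal/L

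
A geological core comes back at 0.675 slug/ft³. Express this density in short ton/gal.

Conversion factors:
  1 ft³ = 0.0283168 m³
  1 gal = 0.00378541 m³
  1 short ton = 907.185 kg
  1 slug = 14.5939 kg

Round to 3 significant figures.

0.675 slug/ft³ × 14.5939 kg/slug ÷ 0.0283168 m³/ft³ = 347.881 kg/m³
347.881 kg/m³ ÷ 907.185 kg/short ton × 0.00378541 m³/gal = 0.0014516 short ton/gal

0.00145 short ton/gal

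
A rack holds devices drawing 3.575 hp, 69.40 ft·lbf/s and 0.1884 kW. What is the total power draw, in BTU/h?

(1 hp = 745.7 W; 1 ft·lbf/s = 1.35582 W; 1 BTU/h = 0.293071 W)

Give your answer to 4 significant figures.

1.006×10⁴ BTU/h

3.575 hp × 745.7 → 2665.88 W
69.40 ft·lbf/s × 1.35582 → 94.0939 W
0.1884 kW × 1000 → 188.4 W
Sum: 2665.88 + 94.0939 + 188.4 = 2948.37 W
In BTU/h: 2948.37 / 0.293071 = 10060.3 BTU/h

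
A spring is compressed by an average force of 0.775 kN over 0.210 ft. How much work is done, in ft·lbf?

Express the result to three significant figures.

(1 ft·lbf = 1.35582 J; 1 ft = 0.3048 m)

0.775 kN × 1000 → 775 N
0.210 ft × 0.3048 → 0.064008 m
W = F × d = 775 N × 0.064008 m = 49.6062 J
49.6062 J ÷ (1.35582 J/ft·lbf) = 36.5876 ft·lbf

36.6 ft·lbf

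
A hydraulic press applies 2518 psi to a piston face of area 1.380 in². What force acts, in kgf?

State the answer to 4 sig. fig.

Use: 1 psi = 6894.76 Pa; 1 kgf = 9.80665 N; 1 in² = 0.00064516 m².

2518 psi × 6894.76 = 1.7361×10⁷ Pa
1.380 in² × 0.00064516 = 8.90321×10⁻⁴ m²
F = P × A = 1.7361×10⁷ Pa × 8.90321×10⁻⁴ m² = 15456.9 N
15456.9 N ÷ (9.80665 N/kgf) = 1576.17 kgf

1576 kgf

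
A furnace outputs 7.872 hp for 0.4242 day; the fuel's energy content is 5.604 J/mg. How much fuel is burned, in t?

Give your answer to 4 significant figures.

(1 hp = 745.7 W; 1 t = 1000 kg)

0.03839 t

7.872 hp → 5870.15 W
0.4242 day → 36650.9 s
E = P × t = 5870.15 × 36650.9 = 2.15146×10⁸ J
5.604 J/mg → 5.604×10⁶ J/kg
m = E / e_s = 2.15146×10⁸ / 5.604×10⁶ = 38.3915 kg
In t: 38.3915 / 1000 = 0.0383915 t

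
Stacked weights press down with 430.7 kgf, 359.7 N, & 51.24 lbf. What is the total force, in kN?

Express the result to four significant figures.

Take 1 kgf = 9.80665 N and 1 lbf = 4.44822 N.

4.811 kN

430.7 kgf × 9.80665 → 4223.72 N
359.7 N (already N)
51.24 lbf × 4.44822 → 227.927 N
Combined: 4223.72 + 359.7 + 227.927 = 4811.35 N
In kN: 4811.35 / 1000 = 4.81135 kN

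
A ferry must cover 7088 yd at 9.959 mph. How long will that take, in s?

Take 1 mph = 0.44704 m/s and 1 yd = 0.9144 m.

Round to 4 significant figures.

7088 yd × 0.9144 = 6481.27 m
9.959 mph × 0.44704 = 4.45207 m/s
t = d / v = 6481.27 m / 4.45207 m/s = 1455.79 s

1456 s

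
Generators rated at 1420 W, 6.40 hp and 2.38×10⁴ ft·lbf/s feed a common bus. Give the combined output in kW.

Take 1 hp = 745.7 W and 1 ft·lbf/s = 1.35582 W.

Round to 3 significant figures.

38.5 kW

1420 W (already W)
6.40 hp × 745.7 = 4772.48 W
2.38×10⁴ ft·lbf/s × 1.35582 = 32268.5 W
Sum: 1420 + 4772.48 + 32268.5 = 38461 W
In kW: 38461 / 1000 = 38.461 kW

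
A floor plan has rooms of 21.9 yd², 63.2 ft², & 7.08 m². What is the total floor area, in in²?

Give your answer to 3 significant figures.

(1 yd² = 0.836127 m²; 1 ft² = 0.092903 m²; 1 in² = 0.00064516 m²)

21.9 yd² × 0.836127 → 18.3112 m²
63.2 ft² × 0.092903 → 5.87147 m²
7.08 m² (already m²)
Sum: 18.3112 + 5.87147 + 7.08 = 31.2627 m²
In in²: 31.2627 / 0.00064516 = 48457.3 in²

4.85×10⁴ in²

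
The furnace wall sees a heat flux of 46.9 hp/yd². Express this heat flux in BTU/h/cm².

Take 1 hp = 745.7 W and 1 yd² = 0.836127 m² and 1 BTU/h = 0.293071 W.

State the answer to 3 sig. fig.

14.3 BTU/h/cm²

46.9 hp/yd² × 745.7 W/hp ÷ 0.836127 m²/yd² = 41827.8 W/m²
41827.8 W/m² ÷ 0.293071 W/BTU/h × 0.0001 m²/cm² = 14.2722 BTU/h/cm²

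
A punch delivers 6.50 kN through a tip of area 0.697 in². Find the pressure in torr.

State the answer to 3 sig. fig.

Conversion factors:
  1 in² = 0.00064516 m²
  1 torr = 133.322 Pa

1.08×10⁵ torr

6.50 kN × 1000 = 6500 N
0.697 in² × 0.00064516 = 4.49677×10⁻⁴ m²
P = F / A = 6500 N / 4.49677×10⁻⁴ m² = 1.44548×10⁷ Pa
1.44548×10⁷ Pa ÷ (133.322 Pa/torr) = 108420 torr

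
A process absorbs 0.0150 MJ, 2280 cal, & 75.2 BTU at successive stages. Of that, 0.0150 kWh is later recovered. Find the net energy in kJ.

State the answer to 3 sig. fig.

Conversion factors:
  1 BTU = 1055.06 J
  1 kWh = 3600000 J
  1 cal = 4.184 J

49.9 kJ

0.0150 MJ × 1000000 = 15000 J
2280 cal × 4.184 = 9539.52 J
75.2 BTU × 1055.06 = 79340.5 J
0.0150 kWh × 3600000 = 54000 J
Sum: 15000 + 9539.52 + 79340.5 − 54000 = 49880 J
In kJ: 49880 / 1000 = 49.88 kJ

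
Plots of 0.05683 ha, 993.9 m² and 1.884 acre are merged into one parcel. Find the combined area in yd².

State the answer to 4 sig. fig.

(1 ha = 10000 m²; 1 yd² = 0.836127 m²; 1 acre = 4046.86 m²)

1.099×10⁴ yd²

0.05683 ha × 10000 → 568.3 m²
993.9 m² (already m²)
1.884 acre × 4046.86 → 7624.28 m²
Total: 568.3 + 993.9 + 7624.28 = 9186.48 m²
In yd²: 9186.48 / 0.836127 = 10986.9 yd²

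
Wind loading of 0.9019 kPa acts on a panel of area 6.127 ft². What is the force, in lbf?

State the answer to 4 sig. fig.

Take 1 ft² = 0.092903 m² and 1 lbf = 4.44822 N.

115.4 lbf

0.9019 kPa × 1000 → 901.9 Pa
6.127 ft² × 0.092903 → 0.569217 m²
F = P × A = 901.9 Pa × 0.569217 m² = 513.377 N
513.377 N ÷ (4.44822 N/lbf) = 115.412 lbf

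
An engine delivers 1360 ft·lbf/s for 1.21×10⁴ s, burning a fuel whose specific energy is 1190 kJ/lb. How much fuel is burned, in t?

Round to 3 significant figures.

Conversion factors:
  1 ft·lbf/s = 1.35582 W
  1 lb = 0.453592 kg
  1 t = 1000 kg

1360 ft·lbf/s → 1843.92 W
E = P × t = 1843.92 × 12100 = 2.23114×10⁷ J
1190 kJ/lb → 2.6235×10⁶ J/kg
m = E / e_s = 2.23114×10⁷ / 2.6235×10⁶ = 8.50444 kg
In t: 8.50444 / 1000 = 0.00850444 t

0.00850 t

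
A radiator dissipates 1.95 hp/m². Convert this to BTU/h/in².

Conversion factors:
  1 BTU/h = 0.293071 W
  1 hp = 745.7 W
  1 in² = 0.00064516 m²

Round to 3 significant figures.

1.95 hp/m² × 745.7 W/hp = 1454.12 W/m²
1454.12 W/m² ÷ 0.293071 W/BTU/h × 0.00064516 m²/in² = 3.20107 BTU/h/in²

3.20 BTU/h/in²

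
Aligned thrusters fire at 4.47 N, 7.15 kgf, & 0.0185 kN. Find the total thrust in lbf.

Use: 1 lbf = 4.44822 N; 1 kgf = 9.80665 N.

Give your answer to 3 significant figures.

20.9 lbf

4.47 N (already N)
7.15 kgf × 9.80665 → 70.1175 N
0.0185 kN × 1000 → 18.5 N
Combined: 4.47 + 70.1175 + 18.5 = 93.0875 N
In lbf: 93.0875 / 4.44822 = 20.9269 lbf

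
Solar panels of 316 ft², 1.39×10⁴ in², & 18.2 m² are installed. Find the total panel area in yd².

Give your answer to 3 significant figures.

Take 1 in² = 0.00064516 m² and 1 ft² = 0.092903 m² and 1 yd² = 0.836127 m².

67.6 yd²

316 ft² × 0.092903 → 29.3573 m²
1.39×10⁴ in² × 0.00064516 → 8.96772 m²
18.2 m² (already m²)
Combined: 29.3573 + 8.96772 + 18.2 = 56.525 m²
In yd²: 56.525 / 0.836127 = 67.6034 yd²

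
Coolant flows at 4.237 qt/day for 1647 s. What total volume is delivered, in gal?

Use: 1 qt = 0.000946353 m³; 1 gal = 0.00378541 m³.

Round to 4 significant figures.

4.237 qt/day → 4.64085×10⁻⁸ m³/s
V = Q × t = 4.64085×10⁻⁸ × 1647 = 7.64348×10⁻⁵ m³
In gal: 7.64348×10⁻⁵ / 0.00378541 = 0.0201919 gal

0.02019 gal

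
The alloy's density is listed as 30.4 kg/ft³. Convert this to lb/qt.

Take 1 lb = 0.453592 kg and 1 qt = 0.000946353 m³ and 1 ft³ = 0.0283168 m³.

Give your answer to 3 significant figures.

2.24 lb/qt

30.4 kg/ft³ ÷ 0.0283168 m³/ft³ = 1073.57 kg/m³
1073.57 kg/m³ ÷ 0.453592 kg/lb × 0.000946353 m³/qt = 2.23985 lb/qt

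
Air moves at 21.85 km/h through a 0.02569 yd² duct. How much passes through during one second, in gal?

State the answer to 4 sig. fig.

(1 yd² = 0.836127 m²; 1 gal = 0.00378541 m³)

34.44 gal

21.85 km/h × (1/3.6) → 6.06944 m/s
0.02569 yd² × 0.836127 → 0.0214801 m²
V = v × A × t = 6.06944 m/s × 0.0214801 m² × 1 s = 0.130372 m³
0.130372 m³ ÷ (0.00378541 m³/gal) = 34.4407 gal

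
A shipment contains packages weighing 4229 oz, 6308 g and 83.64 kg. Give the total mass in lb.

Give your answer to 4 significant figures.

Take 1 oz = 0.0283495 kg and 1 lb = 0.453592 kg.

462.6 lb

4229 oz × 0.0283495 = 119.89 kg
6308 g × 0.001 = 6.308 kg
83.64 kg (already kg)
Combined: 119.89 + 6.308 + 83.64 = 209.838 kg
In lb: 209.838 / 0.453592 = 462.614 lb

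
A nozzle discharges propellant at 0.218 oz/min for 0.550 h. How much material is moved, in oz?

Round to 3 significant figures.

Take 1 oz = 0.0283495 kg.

0.218 oz/min → 1.03003×10⁻⁴ kg/s
0.550 h → 1980 s
m = ṁ × t = 1.03003×10⁻⁴ × 1980 = 0.203946 kg
In oz: 0.203946 / 0.0283495 = 7.19399 oz

7.19 oz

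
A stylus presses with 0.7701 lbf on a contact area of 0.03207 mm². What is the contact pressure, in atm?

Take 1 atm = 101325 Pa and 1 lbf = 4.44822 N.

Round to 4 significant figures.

1054 atm

0.7701 lbf × 4.44822 = 3.42557 N
0.03207 mm² × 10⁻⁶ = 3.207×10⁻⁸ m²
P = F / A = 3.42557 N / 3.207×10⁻⁸ m² = 1.06815×10⁸ Pa
1.06815×10⁸ Pa ÷ (101325 Pa/atm) = 1054.18 atm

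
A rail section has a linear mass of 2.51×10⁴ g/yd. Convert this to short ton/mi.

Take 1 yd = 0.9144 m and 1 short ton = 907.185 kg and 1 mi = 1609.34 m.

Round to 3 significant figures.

48.7 short ton/mi

2.51×10⁴ g/yd × 0.001 kg/g ÷ 0.9144 m/yd = 27.4497 kg/m
27.4497 kg/m ÷ 907.185 kg/short ton × 1609.34 m/mi = 48.6956 short ton/mi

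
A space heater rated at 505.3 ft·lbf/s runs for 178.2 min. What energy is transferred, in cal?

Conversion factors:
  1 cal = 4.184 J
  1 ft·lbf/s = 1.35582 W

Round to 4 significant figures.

505.3 ft·lbf/s × 1.35582 = 685.096 W
178.2 min × 60 = 10692 s
E = P × t = 685.096 W × 10692 s = 7.32505×10⁶ J
7.32505×10⁶ J ÷ (4.184 J/cal) = 1.75073×10⁶ cal

1.751×10⁶ cal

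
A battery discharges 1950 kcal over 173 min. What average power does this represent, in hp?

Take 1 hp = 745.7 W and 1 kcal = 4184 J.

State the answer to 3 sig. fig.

1950 kcal × 4184 = 8.1588×10⁶ J
173 min × 60 = 10380 s
P = E / t = 8.1588×10⁶ J / 10380 s = 786.012 W
786.012 W ÷ (745.7 W/hp) = 1.05406 hp

1.05 hp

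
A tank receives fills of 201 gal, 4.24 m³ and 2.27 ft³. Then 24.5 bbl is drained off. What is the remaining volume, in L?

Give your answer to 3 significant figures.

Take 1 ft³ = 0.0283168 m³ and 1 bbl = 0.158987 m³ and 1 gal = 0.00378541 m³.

1170 L

201 gal × 0.00378541 = 0.760867 m³
4.24 m³ (already m³)
2.27 ft³ × 0.0283168 = 0.0642791 m³
24.5 bbl × 0.158987 = 3.89518 m³
Sum: 0.760867 + 4.24 + 0.0642791 − 3.89518 = 1.16997 m³
In L: 1.16997 / 0.001 = 1169.97 L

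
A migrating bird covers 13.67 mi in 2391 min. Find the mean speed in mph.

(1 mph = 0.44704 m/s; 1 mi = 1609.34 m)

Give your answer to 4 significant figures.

0.3430 mph

13.67 mi × 1609.34 → 21999.7 m
2391 min × 60 → 143460 s
v = d / t = 21999.7 m / 143460 s = 0.153351 m/s
0.153351 m/s ÷ (0.44704 m/s/mph) = 0.343036 mph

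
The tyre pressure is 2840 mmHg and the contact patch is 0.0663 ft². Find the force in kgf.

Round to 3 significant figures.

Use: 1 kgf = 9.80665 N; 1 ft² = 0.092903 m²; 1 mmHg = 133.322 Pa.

238 kgf

2840 mmHg × 133.322 → 378634 Pa
0.0663 ft² × 0.092903 → 0.00615947 m²
F = P × A = 378634 Pa × 0.00615947 m² = 2332.18 N
2332.18 N ÷ (9.80665 N/kgf) = 237.816 kgf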